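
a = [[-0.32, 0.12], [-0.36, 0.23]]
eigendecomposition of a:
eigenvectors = [[-0.78, -0.25], [-0.62, -0.97]]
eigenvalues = [-0.23, 0.14]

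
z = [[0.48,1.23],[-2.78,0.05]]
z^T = [[0.48, -2.78], [1.23, 0.05]]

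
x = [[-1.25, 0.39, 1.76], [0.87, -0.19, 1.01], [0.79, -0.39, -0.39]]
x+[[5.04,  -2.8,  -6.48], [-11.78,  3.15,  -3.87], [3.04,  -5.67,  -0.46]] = [[3.79, -2.41, -4.72], [-10.91, 2.96, -2.86], [3.83, -6.06, -0.85]]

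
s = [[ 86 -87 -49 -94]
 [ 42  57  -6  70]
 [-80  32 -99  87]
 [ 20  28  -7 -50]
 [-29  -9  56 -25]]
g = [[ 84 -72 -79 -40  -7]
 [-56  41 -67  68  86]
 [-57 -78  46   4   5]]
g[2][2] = 46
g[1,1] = 41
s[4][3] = -25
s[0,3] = -94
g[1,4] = 86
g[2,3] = 4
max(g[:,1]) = 41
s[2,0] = -80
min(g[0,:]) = -79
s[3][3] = -50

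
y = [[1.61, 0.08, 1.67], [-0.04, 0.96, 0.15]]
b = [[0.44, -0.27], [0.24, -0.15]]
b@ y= [[0.72, -0.22, 0.69], [0.39, -0.12, 0.38]]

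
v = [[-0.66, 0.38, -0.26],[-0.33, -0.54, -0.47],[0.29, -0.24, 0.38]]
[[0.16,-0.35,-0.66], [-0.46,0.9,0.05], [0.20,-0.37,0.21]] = v @ [[-0.52, 1.08, 0.96], [0.24, -0.49, -0.33], [1.07, -2.1, -0.4]]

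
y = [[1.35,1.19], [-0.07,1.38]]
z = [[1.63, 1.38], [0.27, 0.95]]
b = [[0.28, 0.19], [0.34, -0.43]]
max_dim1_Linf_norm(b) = 0.43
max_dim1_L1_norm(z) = 3.01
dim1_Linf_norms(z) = [1.63, 0.95]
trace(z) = 2.58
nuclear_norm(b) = 0.89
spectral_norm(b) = 0.55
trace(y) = 2.73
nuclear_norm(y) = 3.01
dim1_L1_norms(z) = [3.01, 1.22]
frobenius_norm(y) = 2.27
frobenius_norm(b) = 0.64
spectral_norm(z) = 2.30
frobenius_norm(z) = 2.35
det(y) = 1.95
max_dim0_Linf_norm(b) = 0.43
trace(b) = -0.15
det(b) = -0.18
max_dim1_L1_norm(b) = 0.77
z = b + y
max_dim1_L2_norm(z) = 2.14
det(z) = 1.18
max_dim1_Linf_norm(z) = 1.63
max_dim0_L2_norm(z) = 1.68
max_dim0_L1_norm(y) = 2.57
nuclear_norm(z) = 2.81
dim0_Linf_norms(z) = [1.63, 1.38]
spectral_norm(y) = 2.06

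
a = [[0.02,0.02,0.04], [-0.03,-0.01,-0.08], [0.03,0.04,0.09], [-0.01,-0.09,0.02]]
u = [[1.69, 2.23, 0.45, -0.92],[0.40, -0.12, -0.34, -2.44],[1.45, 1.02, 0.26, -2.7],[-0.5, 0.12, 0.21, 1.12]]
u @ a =[[-0.01, 0.11, -0.09], [0.03, 0.22, -0.05], [0.03, 0.27, -0.05], [-0.02, -0.1, 0.01]]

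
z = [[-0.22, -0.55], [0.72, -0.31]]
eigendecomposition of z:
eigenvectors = [[0.05+0.66j, 0.05-0.66j],[(0.75+0j), 0.75-0.00j]]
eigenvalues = [(-0.26+0.63j), (-0.26-0.63j)]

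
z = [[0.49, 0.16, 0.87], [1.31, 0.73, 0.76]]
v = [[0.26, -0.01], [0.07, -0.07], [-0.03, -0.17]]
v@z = [[0.11, 0.03, 0.22], [-0.06, -0.04, 0.01], [-0.24, -0.13, -0.16]]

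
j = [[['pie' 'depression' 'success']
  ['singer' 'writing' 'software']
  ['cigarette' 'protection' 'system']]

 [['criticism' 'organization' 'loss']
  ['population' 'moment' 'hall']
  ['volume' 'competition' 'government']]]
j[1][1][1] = 'moment'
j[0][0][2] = 'success'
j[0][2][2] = 'system'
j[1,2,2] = 'government'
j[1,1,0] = 'population'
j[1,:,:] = [['criticism', 'organization', 'loss'], ['population', 'moment', 'hall'], ['volume', 'competition', 'government']]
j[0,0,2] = 'success'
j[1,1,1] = 'moment'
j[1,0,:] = ['criticism', 'organization', 'loss']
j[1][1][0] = 'population'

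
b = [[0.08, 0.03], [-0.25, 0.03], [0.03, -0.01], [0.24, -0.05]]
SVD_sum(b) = [[0.07,  -0.01], [-0.25,  0.03], [0.03,  -0.0], [0.24,  -0.03]] + [[0.01,0.04],[-0.0,-0.0],[-0.0,-0.01],[-0.0,-0.02]]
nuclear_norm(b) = 0.40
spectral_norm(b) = 0.36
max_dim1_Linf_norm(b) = 0.25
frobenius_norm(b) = 0.36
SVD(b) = [[-0.21, -0.91], [0.7, 0.10], [-0.09, 0.13], [-0.68, 0.37]] @ diag([0.36029721474800114, 0.044563629170353204]) @ [[-0.99,0.14], [-0.14,-0.99]]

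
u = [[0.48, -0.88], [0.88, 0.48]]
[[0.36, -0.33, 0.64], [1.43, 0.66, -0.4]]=u@[[1.42,0.42,-0.05], [0.37,0.6,-0.75]]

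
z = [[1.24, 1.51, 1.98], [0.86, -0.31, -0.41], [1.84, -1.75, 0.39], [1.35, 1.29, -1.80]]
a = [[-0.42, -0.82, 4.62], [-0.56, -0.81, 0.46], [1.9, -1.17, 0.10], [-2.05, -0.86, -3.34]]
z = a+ [[1.66, 2.33, -2.64], [1.42, 0.5, -0.87], [-0.06, -0.58, 0.29], [3.40, 2.15, 1.54]]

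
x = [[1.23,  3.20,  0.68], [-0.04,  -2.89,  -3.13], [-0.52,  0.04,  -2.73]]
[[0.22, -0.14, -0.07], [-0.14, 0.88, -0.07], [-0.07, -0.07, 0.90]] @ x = [[0.31, 1.11, 0.78], [-0.17, -2.99, -2.66], [-0.55, 0.01, -2.29]]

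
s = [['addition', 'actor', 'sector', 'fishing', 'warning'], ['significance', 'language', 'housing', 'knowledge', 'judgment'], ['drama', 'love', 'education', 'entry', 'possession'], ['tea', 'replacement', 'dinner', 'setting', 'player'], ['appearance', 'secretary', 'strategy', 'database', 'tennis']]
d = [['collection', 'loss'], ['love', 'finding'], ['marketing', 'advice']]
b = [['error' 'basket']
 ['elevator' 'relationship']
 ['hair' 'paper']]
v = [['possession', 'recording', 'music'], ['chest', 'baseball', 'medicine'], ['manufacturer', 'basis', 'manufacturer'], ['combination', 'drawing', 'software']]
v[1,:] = ['chest', 'baseball', 'medicine']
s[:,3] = ['fishing', 'knowledge', 'entry', 'setting', 'database']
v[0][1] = 'recording'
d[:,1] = ['loss', 'finding', 'advice']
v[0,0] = 'possession'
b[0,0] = 'error'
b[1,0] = 'elevator'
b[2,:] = ['hair', 'paper']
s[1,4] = 'judgment'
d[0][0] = 'collection'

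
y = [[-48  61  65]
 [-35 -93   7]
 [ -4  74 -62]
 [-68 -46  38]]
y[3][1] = -46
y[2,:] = [-4, 74, -62]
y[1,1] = -93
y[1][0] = -35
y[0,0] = -48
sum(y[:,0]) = -155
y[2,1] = 74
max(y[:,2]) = 65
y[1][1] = -93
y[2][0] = -4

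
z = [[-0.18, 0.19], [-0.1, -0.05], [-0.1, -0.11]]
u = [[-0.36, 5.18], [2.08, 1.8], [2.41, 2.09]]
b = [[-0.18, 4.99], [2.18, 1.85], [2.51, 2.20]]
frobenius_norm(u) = 6.69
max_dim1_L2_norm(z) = 0.26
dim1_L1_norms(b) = [5.17, 4.03, 4.71]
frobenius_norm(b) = 6.65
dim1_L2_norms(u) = [5.19, 2.75, 3.19]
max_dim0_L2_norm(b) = 5.76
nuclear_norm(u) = 8.93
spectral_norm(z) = 0.26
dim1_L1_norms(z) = [0.37, 0.15, 0.21]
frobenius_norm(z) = 0.32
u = b + z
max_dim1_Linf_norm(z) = 0.19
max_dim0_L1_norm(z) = 0.38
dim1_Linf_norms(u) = [5.18, 2.08, 2.41]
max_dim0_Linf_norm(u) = 5.18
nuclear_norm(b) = 8.86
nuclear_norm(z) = 0.45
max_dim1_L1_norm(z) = 0.37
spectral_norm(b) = 6.01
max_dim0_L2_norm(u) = 5.87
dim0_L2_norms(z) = [0.23, 0.23]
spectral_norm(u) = 6.02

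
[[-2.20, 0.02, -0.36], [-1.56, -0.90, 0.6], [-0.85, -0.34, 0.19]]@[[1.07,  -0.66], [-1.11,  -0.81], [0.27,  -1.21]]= [[-2.47, 1.87], [-0.51, 1.03], [-0.48, 0.61]]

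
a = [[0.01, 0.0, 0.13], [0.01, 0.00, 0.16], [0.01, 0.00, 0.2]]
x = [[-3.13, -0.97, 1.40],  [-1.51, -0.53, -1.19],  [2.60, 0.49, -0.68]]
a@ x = [[0.31, 0.05, -0.07],[0.38, 0.07, -0.09],[0.49, 0.09, -0.12]]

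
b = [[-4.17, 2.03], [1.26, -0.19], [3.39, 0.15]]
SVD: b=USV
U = [[-0.8, -0.59],[0.22, -0.12],[0.56, -0.8]]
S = [5.73, 1.35]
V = [[0.96, -0.28], [-0.28, -0.96]]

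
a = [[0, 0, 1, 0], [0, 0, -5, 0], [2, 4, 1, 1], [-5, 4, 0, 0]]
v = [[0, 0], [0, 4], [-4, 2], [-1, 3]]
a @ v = [[-4, 2], [20, -10], [-5, 21], [0, 16]]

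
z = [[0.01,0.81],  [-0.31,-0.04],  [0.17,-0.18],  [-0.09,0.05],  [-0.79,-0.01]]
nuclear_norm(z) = 1.70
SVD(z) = [[0.08, -0.97], [0.35, 0.09], [-0.22, 0.19], [0.11, -0.05], [0.9, 0.11]] @ diag([0.870624817827909, 0.831872842796374]) @ [[-0.99, 0.1],[-0.1, -0.99]]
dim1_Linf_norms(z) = [0.81, 0.31, 0.18, 0.09, 0.79]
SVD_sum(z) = [[-0.07, 0.01], [-0.30, 0.03], [0.19, -0.02], [-0.09, 0.01], [-0.78, 0.08]] + [[0.08, 0.80], [-0.01, -0.07], [-0.02, -0.16], [0.0, 0.04], [-0.01, -0.09]]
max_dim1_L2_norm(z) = 0.81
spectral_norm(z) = 0.87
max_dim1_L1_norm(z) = 0.82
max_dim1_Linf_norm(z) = 0.81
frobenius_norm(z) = 1.20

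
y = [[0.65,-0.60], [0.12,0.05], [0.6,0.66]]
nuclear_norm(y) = 1.79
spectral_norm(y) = 0.90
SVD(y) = [[-0.01, 1.0], [-0.13, 0.06], [-0.99, -0.02]] @ diag([0.8997305100065799, 0.8862759216876535]) @ [[-0.69, -0.72], [0.72, -0.69]]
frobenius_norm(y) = 1.26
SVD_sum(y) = [[0.01, 0.01], [0.08, 0.09], [0.61, 0.65]] + [[0.64, -0.61], [0.04, -0.04], [-0.01, 0.01]]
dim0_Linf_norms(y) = [0.65, 0.66]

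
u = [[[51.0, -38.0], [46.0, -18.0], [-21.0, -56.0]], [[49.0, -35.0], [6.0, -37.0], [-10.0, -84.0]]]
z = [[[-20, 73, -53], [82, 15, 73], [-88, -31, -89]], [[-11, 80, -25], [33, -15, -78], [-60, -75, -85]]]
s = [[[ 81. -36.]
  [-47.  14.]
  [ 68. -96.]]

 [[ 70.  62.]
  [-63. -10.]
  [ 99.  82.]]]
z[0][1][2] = 73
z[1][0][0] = -11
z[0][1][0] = 82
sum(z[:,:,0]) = -64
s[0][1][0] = -47.0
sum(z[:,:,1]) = 47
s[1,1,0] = -63.0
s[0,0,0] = 81.0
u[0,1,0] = 46.0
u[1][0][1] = -35.0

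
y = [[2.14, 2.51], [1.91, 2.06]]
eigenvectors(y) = [[0.76, -0.75],[0.65, 0.66]]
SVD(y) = [[-0.76,-0.65], [-0.65,0.76]] @ diag([4.3316823048682425, 0.08904161774895691]) @ [[-0.66, -0.75],[0.75, -0.66]]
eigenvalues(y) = [4.29, -0.09]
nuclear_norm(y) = 4.42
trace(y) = 4.20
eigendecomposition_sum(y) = [[2.18, 2.46], [1.87, 2.11]] + [[-0.04,0.05], [0.04,-0.05]]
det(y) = -0.39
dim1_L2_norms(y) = [3.3, 2.81]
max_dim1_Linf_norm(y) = 2.51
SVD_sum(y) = [[2.18, 2.47], [1.86, 2.1]] + [[-0.04, 0.04],[0.05, -0.04]]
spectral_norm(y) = 4.33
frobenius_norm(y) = 4.33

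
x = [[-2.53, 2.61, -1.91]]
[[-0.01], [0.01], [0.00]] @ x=[[0.03, -0.03, 0.02], [-0.03, 0.03, -0.02], [0.00, 0.00, 0.0]]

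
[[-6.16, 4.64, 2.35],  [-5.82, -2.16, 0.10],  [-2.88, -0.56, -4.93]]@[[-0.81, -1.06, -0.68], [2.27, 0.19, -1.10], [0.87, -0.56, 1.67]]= [[17.57, 6.1, 3.01], [-0.10, 5.70, 6.50], [-3.23, 5.71, -5.66]]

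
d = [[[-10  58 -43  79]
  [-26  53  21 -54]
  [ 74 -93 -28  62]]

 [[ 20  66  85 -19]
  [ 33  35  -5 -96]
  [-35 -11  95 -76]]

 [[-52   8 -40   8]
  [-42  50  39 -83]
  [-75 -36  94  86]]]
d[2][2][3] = 86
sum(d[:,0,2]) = 2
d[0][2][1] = -93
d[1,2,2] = 95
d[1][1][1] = 35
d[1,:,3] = [-19, -96, -76]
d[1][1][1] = 35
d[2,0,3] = 8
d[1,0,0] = 20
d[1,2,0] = -35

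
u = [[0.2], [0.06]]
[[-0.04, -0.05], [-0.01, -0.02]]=u @[[-0.22, -0.25]]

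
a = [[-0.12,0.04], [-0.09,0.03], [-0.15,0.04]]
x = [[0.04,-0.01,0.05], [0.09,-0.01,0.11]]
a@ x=[[-0.0, 0.0, -0.00], [-0.0, 0.0, -0.0], [-0.0, 0.00, -0.00]]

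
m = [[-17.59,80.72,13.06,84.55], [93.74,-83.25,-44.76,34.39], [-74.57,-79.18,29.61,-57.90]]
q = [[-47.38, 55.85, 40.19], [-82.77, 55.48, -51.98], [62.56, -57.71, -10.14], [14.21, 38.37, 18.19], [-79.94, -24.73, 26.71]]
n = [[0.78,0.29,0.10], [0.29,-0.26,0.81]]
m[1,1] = -83.25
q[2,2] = -10.14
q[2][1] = -57.71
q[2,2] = -10.14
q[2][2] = -10.14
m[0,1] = 80.72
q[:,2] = [40.19, -51.98, -10.14, 18.19, 26.71]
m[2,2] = 29.61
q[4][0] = -79.94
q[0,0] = -47.38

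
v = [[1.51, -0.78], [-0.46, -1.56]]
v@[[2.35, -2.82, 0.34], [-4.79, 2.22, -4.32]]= [[7.28, -5.99, 3.88], [6.39, -2.17, 6.58]]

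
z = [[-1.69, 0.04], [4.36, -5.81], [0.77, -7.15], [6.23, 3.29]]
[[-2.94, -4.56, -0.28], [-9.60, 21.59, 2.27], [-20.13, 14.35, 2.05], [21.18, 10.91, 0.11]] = z @ [[1.81, 2.66, 0.16], [3.01, -1.72, -0.27]]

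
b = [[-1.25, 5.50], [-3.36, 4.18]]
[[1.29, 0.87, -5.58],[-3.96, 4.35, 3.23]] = b @ [[2.05, -1.53, -3.1], [0.7, -0.19, -1.72]]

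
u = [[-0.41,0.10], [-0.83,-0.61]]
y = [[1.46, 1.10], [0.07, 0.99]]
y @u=[[-1.51, -0.52], [-0.85, -0.6]]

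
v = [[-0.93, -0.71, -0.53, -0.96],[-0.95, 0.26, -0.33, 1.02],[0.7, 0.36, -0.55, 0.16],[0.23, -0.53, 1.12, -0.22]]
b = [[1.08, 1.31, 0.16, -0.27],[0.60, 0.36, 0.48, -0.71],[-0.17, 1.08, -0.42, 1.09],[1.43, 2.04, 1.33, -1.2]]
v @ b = [[-2.71, -4.0, -1.54, 1.33], [0.64, 0.57, 1.47, -1.51], [1.29, 0.78, 0.73, -1.24], [-0.57, 0.87, -0.98, 1.80]]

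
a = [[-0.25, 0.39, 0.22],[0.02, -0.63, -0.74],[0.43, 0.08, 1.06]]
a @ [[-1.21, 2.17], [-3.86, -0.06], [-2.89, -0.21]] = [[-1.84, -0.61], [4.55, 0.24], [-3.89, 0.71]]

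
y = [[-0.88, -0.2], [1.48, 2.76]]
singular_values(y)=[3.19, 0.67]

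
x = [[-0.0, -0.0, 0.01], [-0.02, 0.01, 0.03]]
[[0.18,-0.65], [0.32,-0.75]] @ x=[[0.01, -0.01, -0.02], [0.02, -0.01, -0.02]]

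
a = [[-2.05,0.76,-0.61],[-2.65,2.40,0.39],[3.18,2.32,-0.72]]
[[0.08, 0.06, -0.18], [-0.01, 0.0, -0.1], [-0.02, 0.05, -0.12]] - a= [[2.13, -0.7, 0.43], [2.64, -2.4, -0.49], [-3.2, -2.27, 0.6]]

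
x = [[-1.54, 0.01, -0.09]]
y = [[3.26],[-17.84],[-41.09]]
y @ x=[[-5.02, 0.03, -0.29], [27.47, -0.18, 1.61], [63.28, -0.41, 3.7]]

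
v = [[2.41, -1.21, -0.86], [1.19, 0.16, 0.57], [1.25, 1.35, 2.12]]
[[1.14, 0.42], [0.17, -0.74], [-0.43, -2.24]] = v @ [[0.39, -0.28], [0.25, -0.49], [-0.59, -0.58]]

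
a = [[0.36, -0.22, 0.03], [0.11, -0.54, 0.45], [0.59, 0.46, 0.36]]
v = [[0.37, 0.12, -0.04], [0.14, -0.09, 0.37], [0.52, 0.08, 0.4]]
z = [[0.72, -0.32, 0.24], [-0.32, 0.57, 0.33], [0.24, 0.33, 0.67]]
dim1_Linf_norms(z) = [0.72, 0.57, 0.67]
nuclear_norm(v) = 1.19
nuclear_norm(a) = 1.89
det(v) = -0.01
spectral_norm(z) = 0.98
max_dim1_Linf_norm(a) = 0.59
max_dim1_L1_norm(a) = 1.41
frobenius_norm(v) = 0.87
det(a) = -0.18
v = z @ a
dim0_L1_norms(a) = [1.06, 1.22, 0.84]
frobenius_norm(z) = 1.35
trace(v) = 0.68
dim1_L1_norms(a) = [0.61, 1.1, 1.41]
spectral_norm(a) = 0.85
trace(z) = 1.96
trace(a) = 0.18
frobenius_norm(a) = 1.17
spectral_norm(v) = 0.79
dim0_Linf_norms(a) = [0.59, 0.54, 0.45]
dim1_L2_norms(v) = [0.39, 0.41, 0.66]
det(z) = 0.04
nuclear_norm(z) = 1.96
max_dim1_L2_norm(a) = 0.83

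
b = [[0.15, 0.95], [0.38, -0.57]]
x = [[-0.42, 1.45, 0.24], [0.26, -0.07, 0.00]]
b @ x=[[0.18, 0.15, 0.04], [-0.31, 0.59, 0.09]]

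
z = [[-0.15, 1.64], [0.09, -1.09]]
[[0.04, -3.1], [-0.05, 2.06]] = z@[[1.67, 0.12], [0.18, -1.88]]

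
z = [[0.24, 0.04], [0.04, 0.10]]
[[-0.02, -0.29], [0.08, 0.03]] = z @ [[-0.23, -1.35], [0.90, 0.84]]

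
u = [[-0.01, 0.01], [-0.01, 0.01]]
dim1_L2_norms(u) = [0.01, 0.01]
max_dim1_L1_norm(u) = 0.02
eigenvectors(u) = [[(0.71+0j), 0.71-0.00j], [(0.71+0j), (0.71-0j)]]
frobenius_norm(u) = 0.02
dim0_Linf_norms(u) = [0.01, 0.01]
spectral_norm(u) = 0.02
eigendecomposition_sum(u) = [[-0.00+0.00j,0.00-0.00j], [-0.00+0.00j,0.00-0.00j]] + [[-0.00+0.00j,-0j], [(-0+0j),0.00-0.00j]]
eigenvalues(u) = [0j, -0j]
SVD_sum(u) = [[-0.01, 0.01], [-0.01, 0.01]] + [[-0.00, -0.0],[0.00, 0.0]]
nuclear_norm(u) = 0.02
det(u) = 0.00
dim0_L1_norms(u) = [0.02, 0.02]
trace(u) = 0.00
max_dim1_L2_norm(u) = 0.01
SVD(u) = [[-0.71, -0.71], [-0.71, 0.71]] @ diag([0.02, 1.2877726421799157e-18]) @ [[0.71, -0.71], [0.71, 0.71]]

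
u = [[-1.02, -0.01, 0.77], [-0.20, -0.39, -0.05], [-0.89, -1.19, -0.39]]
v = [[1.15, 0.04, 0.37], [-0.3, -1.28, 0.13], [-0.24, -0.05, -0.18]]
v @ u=[[-1.51, -0.47, 0.74], [0.45, 0.35, -0.22], [0.42, 0.24, -0.11]]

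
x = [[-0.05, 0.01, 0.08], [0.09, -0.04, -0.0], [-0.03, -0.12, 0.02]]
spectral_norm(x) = 0.13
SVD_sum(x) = [[-0.0, -0.01, 0.00], [-0.0, -0.03, 0.01], [-0.01, -0.12, 0.03]] + [[-0.07, 0.02, 0.04], [0.07, -0.02, -0.04], [-0.01, 0.00, 0.01]] + [[0.02, 0.01, 0.04], [0.02, 0.01, 0.03], [-0.01, -0.0, -0.01]]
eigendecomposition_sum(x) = [[(-0.05+0j), 0.05-0.00j, 0.03-0.00j], [(0.05-0j), (-0.05+0j), -0.03+0.00j], [(0.04-0j), (-0.03+0j), (-0.02+0j)]] + [[-0.00+0.03j,  -0.02+0.02j,  (0.03+0j)], [(0.02+0.02j),  (0.01+0.02j),  0.02-0.02j], [(-0.03+0.02j),  (-0.04-0j),  0.02+0.03j]] + [[-0.00-0.03j, -0.02-0.02j, (0.03-0j)], [(0.02-0.02j), 0.01-0.02j, (0.02+0.02j)], [(-0.03-0.02j), (-0.04+0j), 0.02-0.03j]]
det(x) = -0.00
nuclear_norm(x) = 0.31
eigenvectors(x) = [[(0.6+0j), (0.31-0.41j), (0.31+0.41j)], [-0.67+0.00j, -0.11-0.42j, (-0.11+0.42j)], [-0.44+0.00j, 0.74+0.00j, (0.74-0j)]]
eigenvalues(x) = [(-0.12+0j), (0.03+0.08j), (0.03-0.08j)]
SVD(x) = [[0.09, 0.70, 0.71], [0.24, -0.71, 0.67], [0.97, 0.11, -0.23]] @ diag([0.128036760475506, 0.11931771530167824, 0.061399273465779426]) @ [[-0.10, -0.97, 0.21], [-0.85, 0.19, 0.49], [0.51, 0.13, 0.85]]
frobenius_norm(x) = 0.19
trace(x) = -0.07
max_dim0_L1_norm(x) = 0.17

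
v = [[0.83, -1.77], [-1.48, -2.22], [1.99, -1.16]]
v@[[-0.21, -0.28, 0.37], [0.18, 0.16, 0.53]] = [[-0.49, -0.52, -0.63], [-0.09, 0.06, -1.72], [-0.63, -0.74, 0.12]]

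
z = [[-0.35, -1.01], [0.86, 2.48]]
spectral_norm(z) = 2.83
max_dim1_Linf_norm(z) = 2.48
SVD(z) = [[-0.38, 0.93], [0.93, 0.38]] @ diag([2.8341841780629973, 0.00021170113242596235]) @ [[0.33,  0.94], [0.94,  -0.33]]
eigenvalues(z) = [0.0, 2.13]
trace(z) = 2.13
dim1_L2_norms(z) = [1.07, 2.62]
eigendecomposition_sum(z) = [[0.0, 0.00], [-0.0, -0.00]] + [[-0.35, -1.01], [0.86, 2.48]]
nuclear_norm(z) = 2.83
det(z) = 0.00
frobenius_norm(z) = 2.83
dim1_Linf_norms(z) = [1.01, 2.48]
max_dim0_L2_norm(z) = 2.68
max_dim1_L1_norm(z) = 3.34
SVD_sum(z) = [[-0.35, -1.01], [0.86, 2.48]] + [[0.0,  -0.00], [0.0,  -0.00]]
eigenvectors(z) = [[-0.94, 0.38], [0.33, -0.93]]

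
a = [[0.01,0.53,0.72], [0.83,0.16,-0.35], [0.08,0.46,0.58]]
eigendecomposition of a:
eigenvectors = [[-0.67, -0.53, 0.37], [-0.42, 0.76, -0.75], [-0.61, -0.37, 0.55]]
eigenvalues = [0.99, -0.24, 0.01]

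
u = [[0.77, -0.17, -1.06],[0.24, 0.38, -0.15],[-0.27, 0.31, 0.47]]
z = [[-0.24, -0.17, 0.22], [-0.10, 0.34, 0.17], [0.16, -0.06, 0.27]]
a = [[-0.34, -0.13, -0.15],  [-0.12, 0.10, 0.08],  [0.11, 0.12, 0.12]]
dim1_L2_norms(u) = [1.32, 0.47, 0.62]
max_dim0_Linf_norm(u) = 1.06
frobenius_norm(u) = 1.54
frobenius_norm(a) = 0.48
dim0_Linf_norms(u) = [0.77, 0.38, 1.06]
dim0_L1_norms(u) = [1.28, 0.86, 1.68]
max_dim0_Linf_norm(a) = 0.34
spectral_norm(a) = 0.44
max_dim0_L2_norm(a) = 0.38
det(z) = -0.04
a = u @ z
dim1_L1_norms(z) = [0.63, 0.61, 0.49]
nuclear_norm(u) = 1.95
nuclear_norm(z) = 1.07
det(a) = -0.00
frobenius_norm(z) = 0.63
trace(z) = 0.37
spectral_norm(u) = 1.46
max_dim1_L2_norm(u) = 1.32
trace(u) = 1.62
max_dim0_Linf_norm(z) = 0.34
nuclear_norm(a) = 0.63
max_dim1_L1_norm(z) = 0.63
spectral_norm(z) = 0.40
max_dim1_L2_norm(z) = 0.39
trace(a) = -0.12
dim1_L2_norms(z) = [0.37, 0.39, 0.32]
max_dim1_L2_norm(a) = 0.39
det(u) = -0.00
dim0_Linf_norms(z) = [0.24, 0.34, 0.27]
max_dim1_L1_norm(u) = 2.0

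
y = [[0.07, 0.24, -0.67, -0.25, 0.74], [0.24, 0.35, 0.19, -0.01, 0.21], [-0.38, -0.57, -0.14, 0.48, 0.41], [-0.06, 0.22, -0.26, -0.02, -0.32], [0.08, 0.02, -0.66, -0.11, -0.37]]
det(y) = -0.04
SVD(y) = [[0.94, -0.03, -0.25, -0.09, 0.20],[0.04, 0.13, -0.55, 0.6, -0.57],[0.13, -0.84, 0.35, 0.35, -0.16],[0.05, 0.33, 0.3, 0.72, 0.53],[0.29, 0.40, 0.65, -0.06, -0.57]] @ diag([1.0986634600254104, 1.040450190459303, 0.844155605255449, 0.23295802449394848, 0.16319888393577012]) @ [[0.04, 0.17, -0.77, -0.19, 0.58],[0.35, 0.58, -0.18, -0.43, -0.57],[-0.29, -0.44, -0.59, 0.19, -0.58],[-0.19, 0.62, -0.09, 0.76, -0.04],[-0.87, 0.26, 0.11, -0.41, 0.00]]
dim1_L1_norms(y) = [1.97, 1.0, 1.98, 0.88, 1.24]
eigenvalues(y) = [(-0.44+0.71j), (-0.44-0.71j), (0.78+0j), (-0.26+0j), (0.25+0j)]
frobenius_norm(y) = 1.76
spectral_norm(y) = 1.10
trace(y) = -0.11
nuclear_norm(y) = 3.38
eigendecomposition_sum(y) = [[-0.09-0.01j, (-0.15-0.02j), (-0.22+0.2j), (0.12+0.06j), (0.11+0.31j)], [0.03+0.04j, 0.04+0.07j, 0.15+0.02j, (-0.02-0.07j), 0.09-0.14j], [-0.10+0.04j, -0.18+0.06j, -0.14+0.33j, 0.17+0.00j, 0.27+0.28j], [-0.00-0.06j, -0.00-0.11j, (-0.16-0.14j), (-0.03+0.1j), (-0.21+0.11j)], [(-0.03-0.08j), -0.05-0.14j, (-0.27-0.11j), 0.00+0.14j, -0.22+0.23j]] + [[(-0.09+0.01j), -0.15+0.02j, -0.22-0.20j, 0.12-0.06j, 0.11-0.31j], [(0.03-0.04j), (0.04-0.07j), 0.15-0.02j, (-0.02+0.07j), (0.09+0.14j)], [(-0.1-0.04j), (-0.18-0.06j), -0.14-0.33j, (0.17-0j), 0.27-0.28j], [-0.00+0.06j, (-0+0.11j), -0.16+0.14j, (-0.03-0.1j), -0.21-0.11j], [-0.03+0.08j, -0.05+0.14j, -0.27+0.11j, 0.00-0.14j, -0.22-0.23j]] + [[0.35+0.00j,  (0.42-0j),  -0.28-0.00j,  -0.32+0.00j,  0.29-0.00j], [(0.18+0j),  (0.21-0j),  (-0.14-0j),  -0.16+0.00j,  (0.15-0j)], [(-0.18-0j),  (-0.21+0j),  (0.15+0j),  (0.17-0j),  -0.15+0.00j], [(0.03+0j),  0.04-0.00j,  (-0.02-0j),  (-0.03+0j),  (0.02-0j)], [(0.13+0j),  0.15-0.00j,  -0.10-0.00j,  (-0.12+0j),  (0.11-0j)]] + [[(-0.11+0j), 0.16+0.00j, 0.07-0.00j, -0.15-0.00j, (0.23-0j)], [0.04-0.00j, (-0.06-0j), -0.03+0.00j, (0.05+0j), -0.08+0.00j], [(-0.01+0j), (0.01+0j), 0.00-0.00j, (-0.01-0j), (0.01-0j)], [(-0.05+0j), (0.07+0j), (0.03-0j), -0.07-0.00j, (0.11-0j)], [(0.01-0j), -0.02-0.00j, -0.01+0.00j, (0.02+0j), -0.03+0.00j]] + [[(0.01+0j),  -0.02-0.00j,  -0.01+0.00j,  (-0.03+0j),  0.01-0.00j],[-0.03-0.00j,  0.11+0.00j,  (0.06-0j),  0.13-0.00j,  (-0.03+0j)],[0j,  -0.01-0.00j,  (-0+0j),  -0.01+0.00j,  0.00-0.00j],[(-0.03-0j),  0.12+0.00j,  0.06-0.00j,  0.14-0.00j,  (-0.03+0j)],[0.00+0.00j,  (-0.01-0j),  (-0.01+0j),  -0.01+0.00j,  0.00-0.00j]]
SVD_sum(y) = [[0.04,0.17,-0.80,-0.19,0.6], [0.0,0.01,-0.03,-0.01,0.03], [0.01,0.02,-0.11,-0.03,0.08], [0.0,0.01,-0.04,-0.01,0.03], [0.01,0.05,-0.25,-0.06,0.19]] + [[-0.01, -0.02, 0.01, 0.01, 0.02], [0.05, 0.08, -0.02, -0.06, -0.08], [-0.30, -0.51, 0.16, 0.38, 0.50], [0.12, 0.20, -0.06, -0.15, -0.2], [0.15, 0.24, -0.08, -0.18, -0.24]] + [[0.06, 0.09, 0.12, -0.04, 0.12],[0.14, 0.2, 0.27, -0.09, 0.27],[-0.09, -0.13, -0.18, 0.06, -0.17],[-0.08, -0.11, -0.15, 0.05, -0.15],[-0.16, -0.24, -0.32, 0.1, -0.32]] + [[0.00,  -0.01,  0.0,  -0.02,  0.00], [-0.03,  0.09,  -0.01,  0.11,  -0.01], [-0.02,  0.05,  -0.01,  0.06,  -0.0], [-0.03,  0.1,  -0.01,  0.13,  -0.01], [0.0,  -0.01,  0.0,  -0.01,  0.0]] + [[-0.03, 0.01, 0.0, -0.01, 0.00], [0.08, -0.02, -0.01, 0.04, -0.00], [0.02, -0.01, -0.00, 0.01, -0.0], [-0.08, 0.02, 0.01, -0.04, 0.0], [0.08, -0.02, -0.01, 0.04, -0.0]]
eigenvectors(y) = [[0.44+0.20j, 0.44-0.20j, -0.78+0.00j, (-0.86+0j), 0.15+0.00j], [(-0.06-0.24j), -0.06+0.24j, -0.39+0.00j, 0.31+0.00j, -0.68+0.00j], [0.59+0.00j, 0.59-0.00j, 0.40+0.00j, (-0.05+0j), 0.05+0.00j], [-0.11+0.34j, -0.11-0.34j, -0.07+0.00j, -0.40+0.00j, (-0.71+0j)], [(0.01+0.48j), 0.01-0.48j, -0.28+0.00j, (0.11+0j), (0.07+0j)]]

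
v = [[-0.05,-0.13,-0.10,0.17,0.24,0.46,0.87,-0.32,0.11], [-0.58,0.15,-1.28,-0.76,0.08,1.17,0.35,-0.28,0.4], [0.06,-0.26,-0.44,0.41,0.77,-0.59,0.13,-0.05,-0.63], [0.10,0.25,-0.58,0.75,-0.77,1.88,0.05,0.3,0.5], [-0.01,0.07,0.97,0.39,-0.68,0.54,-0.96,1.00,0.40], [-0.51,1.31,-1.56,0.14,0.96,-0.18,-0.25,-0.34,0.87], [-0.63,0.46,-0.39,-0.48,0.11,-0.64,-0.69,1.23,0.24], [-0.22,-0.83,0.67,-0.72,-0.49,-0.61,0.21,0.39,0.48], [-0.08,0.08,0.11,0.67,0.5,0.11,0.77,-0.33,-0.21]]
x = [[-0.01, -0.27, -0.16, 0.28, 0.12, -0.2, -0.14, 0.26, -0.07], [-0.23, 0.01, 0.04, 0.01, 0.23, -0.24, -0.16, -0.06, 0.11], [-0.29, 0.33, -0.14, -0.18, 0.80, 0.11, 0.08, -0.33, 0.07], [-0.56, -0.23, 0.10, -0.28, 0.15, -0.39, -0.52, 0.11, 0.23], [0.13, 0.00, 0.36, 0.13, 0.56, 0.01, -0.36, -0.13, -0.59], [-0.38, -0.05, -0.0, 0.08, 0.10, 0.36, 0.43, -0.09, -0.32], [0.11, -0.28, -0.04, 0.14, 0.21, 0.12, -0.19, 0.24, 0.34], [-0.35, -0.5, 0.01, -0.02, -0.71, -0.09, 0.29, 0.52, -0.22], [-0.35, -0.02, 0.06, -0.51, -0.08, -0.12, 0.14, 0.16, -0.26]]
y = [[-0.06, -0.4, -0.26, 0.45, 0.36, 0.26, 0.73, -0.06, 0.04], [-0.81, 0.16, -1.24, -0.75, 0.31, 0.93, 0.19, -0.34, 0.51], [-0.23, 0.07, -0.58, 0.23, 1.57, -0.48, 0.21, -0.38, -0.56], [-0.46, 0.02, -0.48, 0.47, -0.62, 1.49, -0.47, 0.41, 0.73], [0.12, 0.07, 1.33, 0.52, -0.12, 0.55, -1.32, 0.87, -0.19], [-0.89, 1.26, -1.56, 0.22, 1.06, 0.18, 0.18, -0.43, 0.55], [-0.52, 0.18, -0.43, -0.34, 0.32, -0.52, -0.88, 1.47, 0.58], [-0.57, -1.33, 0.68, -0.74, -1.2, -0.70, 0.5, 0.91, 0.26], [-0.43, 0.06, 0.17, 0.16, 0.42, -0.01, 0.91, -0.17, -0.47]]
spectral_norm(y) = 3.84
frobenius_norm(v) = 5.54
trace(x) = 0.57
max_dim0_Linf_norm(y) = 1.57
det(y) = 3.54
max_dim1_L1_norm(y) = 6.89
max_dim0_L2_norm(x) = 1.27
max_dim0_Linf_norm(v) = 1.88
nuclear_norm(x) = 6.09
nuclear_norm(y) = 14.78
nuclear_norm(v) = 13.41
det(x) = 0.00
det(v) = 0.98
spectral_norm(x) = 1.52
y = v + x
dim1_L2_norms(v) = [1.09, 2.08, 1.34, 2.33, 1.98, 2.51, 1.86, 1.66, 1.22]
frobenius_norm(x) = 2.50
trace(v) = -0.96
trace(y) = -0.39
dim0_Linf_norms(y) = [0.89, 1.33, 1.56, 0.75, 1.57, 1.49, 1.32, 1.47, 0.73]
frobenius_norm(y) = 6.04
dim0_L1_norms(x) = [2.41, 1.69, 0.91, 1.63, 2.96, 1.64, 2.31, 1.9, 2.21]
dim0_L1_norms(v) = [2.24, 3.54, 6.1, 4.49, 4.6, 6.18, 4.28, 4.24, 3.84]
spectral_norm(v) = 3.28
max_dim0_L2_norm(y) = 2.66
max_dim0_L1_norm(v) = 6.18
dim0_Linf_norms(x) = [0.56, 0.5, 0.36, 0.51, 0.8, 0.39, 0.52, 0.52, 0.59]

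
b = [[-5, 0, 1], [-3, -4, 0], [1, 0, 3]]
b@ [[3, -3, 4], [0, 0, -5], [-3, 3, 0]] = [[-18, 18, -20], [-9, 9, 8], [-6, 6, 4]]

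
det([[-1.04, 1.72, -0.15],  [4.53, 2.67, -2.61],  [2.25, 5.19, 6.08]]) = -91.070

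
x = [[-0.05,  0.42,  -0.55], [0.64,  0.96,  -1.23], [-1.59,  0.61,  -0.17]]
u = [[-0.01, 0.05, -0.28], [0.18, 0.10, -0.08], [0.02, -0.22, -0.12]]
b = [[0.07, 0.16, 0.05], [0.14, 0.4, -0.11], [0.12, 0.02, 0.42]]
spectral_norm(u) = 0.32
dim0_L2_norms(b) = [0.2, 0.43, 0.44]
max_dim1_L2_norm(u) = 0.28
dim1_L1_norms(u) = [0.34, 0.36, 0.36]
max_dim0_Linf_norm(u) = 0.28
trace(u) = -0.03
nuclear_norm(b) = 0.92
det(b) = -0.00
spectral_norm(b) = 0.47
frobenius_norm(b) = 0.64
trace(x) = 0.74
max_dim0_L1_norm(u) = 0.48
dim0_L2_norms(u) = [0.18, 0.25, 0.31]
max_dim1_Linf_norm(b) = 0.42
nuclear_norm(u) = 0.73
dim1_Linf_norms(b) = [0.16, 0.4, 0.42]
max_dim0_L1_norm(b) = 0.58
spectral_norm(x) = 1.80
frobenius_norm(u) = 0.44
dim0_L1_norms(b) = [0.33, 0.58, 0.58]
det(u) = 0.01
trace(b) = 0.89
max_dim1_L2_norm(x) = 1.71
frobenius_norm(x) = 2.50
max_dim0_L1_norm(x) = 2.28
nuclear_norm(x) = 3.60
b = x @ u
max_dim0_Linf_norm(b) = 0.42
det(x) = -0.22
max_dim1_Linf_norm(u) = 0.28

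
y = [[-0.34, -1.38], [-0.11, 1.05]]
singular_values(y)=[1.75, 0.29]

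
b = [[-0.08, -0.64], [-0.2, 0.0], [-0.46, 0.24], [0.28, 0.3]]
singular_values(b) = [0.75, 0.58]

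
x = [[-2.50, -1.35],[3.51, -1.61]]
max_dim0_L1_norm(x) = 6.01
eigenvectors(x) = [[(0.11-0.52j), (0.11+0.52j)], [-0.85+0.00j, (-0.85-0j)]]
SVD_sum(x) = [[-2.23, 0.35], [3.67, -0.58]] + [[-0.27, -1.70], [-0.16, -1.03]]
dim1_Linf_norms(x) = [2.5, 3.51]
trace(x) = -4.11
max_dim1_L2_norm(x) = 3.86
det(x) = 8.76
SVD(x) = [[-0.52, 0.85],[0.85, 0.52]] @ diag([4.3505261429087, 2.014354060205888]) @ [[0.99,  -0.15],  [-0.15,  -0.99]]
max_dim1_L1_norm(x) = 5.12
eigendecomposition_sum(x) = [[(-1.25+0.85j), (-0.68-0.65j)], [(1.75+1.69j), (-0.81+1.28j)]] + [[(-1.25-0.85j), (-0.68+0.65j)], [(1.75-1.69j), (-0.81-1.28j)]]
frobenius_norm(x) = 4.79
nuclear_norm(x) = 6.36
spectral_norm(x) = 4.35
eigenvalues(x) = [(-2.06+2.13j), (-2.06-2.13j)]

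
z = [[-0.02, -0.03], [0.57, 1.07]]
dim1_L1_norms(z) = [0.05, 1.64]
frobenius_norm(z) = 1.21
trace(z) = 1.05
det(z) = -0.00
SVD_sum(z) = [[-0.02, -0.03], [0.57, 1.07]] + [[-0.00, 0.0], [-0.0, 0.00]]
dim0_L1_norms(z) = [0.59, 1.1]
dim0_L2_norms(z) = [0.57, 1.07]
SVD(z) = [[-0.03, 1.0], [1.0, 0.03]] @ diag([1.212883931407521, 0.003545269162738298]) @ [[0.47,0.88], [-0.88,0.47]]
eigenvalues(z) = [-0.0, 1.05]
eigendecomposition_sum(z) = [[-0.0, -0.00],[0.0, 0.0]] + [[-0.02, -0.03], [0.57, 1.07]]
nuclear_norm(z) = 1.22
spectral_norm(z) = 1.21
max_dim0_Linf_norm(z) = 1.07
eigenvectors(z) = [[-0.88, 0.03], [0.47, -1.0]]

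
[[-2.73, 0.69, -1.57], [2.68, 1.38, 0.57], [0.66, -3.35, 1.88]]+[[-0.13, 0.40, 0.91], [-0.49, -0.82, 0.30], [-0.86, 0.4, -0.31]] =[[-2.86, 1.09, -0.66], [2.19, 0.56, 0.87], [-0.20, -2.95, 1.57]]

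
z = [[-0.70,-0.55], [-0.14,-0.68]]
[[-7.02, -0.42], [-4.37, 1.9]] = z @ [[5.93,3.34], [5.21,-3.48]]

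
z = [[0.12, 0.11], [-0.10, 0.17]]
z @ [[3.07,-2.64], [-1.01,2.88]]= [[0.26, -0.0],[-0.48, 0.75]]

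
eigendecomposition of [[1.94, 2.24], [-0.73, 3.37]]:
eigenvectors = [[(0.87+0j), (0.87-0j)], [(0.28+0.41j), (0.28-0.41j)]]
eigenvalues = [(2.66+1.06j), (2.66-1.06j)]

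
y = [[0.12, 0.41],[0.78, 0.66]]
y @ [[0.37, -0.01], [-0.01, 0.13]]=[[0.04, 0.05], [0.28, 0.08]]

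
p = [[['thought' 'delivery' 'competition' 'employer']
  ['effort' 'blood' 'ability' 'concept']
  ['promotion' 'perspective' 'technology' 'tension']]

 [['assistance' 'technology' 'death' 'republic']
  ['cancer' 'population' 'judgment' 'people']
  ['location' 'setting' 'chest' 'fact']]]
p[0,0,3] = 'employer'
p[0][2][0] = 'promotion'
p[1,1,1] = 'population'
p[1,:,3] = ['republic', 'people', 'fact']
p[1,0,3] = 'republic'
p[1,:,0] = ['assistance', 'cancer', 'location']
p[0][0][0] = 'thought'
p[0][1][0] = 'effort'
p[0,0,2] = 'competition'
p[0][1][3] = 'concept'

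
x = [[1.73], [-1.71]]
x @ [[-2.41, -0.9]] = [[-4.17, -1.56], [4.12, 1.54]]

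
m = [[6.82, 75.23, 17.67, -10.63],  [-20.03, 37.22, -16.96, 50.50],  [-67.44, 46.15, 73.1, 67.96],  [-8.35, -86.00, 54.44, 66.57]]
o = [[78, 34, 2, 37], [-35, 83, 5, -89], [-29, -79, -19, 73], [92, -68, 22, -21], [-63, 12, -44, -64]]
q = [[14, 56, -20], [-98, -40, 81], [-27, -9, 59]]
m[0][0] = 6.82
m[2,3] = 67.96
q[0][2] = -20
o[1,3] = -89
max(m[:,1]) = 75.23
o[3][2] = 22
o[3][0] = 92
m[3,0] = -8.35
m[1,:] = [-20.03, 37.22, -16.96, 50.5]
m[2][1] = 46.15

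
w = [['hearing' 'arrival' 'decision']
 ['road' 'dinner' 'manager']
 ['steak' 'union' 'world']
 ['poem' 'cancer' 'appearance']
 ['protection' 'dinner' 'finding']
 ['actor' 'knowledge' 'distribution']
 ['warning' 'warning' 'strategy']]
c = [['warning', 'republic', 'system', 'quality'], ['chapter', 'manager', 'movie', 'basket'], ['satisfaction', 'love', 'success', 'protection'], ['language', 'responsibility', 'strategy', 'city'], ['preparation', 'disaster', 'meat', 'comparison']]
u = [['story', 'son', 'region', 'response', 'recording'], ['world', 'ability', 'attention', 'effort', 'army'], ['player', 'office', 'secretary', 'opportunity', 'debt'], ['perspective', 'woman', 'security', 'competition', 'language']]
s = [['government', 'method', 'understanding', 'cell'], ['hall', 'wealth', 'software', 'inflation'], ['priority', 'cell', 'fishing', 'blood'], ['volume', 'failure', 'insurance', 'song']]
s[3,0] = 'volume'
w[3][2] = 'appearance'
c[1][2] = 'movie'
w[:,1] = ['arrival', 'dinner', 'union', 'cancer', 'dinner', 'knowledge', 'warning']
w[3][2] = 'appearance'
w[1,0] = 'road'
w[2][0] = 'steak'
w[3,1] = 'cancer'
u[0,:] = ['story', 'son', 'region', 'response', 'recording']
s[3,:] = ['volume', 'failure', 'insurance', 'song']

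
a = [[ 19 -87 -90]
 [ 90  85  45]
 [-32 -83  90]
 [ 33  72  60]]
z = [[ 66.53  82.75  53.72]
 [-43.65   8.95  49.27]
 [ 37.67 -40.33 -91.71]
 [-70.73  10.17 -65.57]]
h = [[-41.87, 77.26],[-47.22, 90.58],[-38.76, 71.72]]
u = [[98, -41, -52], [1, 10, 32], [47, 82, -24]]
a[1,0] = 90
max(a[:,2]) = 90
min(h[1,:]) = -47.22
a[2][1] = -83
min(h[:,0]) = -47.22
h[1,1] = 90.58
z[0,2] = 53.72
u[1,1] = 10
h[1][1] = 90.58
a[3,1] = 72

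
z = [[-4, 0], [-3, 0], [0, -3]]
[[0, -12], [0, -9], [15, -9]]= z @ [[0, 3], [-5, 3]]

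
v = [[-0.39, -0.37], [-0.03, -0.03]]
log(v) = [[(-1.26+3.14j), (5.04-0j)],  [0.41-0.00j, -6.16+3.14j]]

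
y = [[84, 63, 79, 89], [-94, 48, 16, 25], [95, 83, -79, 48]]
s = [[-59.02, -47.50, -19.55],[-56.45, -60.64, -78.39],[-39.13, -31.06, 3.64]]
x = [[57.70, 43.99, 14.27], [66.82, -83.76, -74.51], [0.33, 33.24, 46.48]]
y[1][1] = 48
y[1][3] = 25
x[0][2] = 14.27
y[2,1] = 83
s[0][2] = -19.55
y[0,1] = 63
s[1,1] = -60.64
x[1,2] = -74.51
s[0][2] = -19.55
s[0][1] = -47.5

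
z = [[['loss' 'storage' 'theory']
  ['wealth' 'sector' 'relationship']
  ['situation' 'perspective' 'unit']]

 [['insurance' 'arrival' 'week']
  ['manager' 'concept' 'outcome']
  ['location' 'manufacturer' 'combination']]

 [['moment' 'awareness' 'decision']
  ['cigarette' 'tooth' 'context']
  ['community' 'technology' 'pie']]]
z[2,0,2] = 'decision'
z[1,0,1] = 'arrival'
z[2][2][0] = 'community'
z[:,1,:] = [['wealth', 'sector', 'relationship'], ['manager', 'concept', 'outcome'], ['cigarette', 'tooth', 'context']]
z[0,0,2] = 'theory'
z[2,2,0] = 'community'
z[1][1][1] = 'concept'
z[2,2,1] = 'technology'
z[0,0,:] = ['loss', 'storage', 'theory']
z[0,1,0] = 'wealth'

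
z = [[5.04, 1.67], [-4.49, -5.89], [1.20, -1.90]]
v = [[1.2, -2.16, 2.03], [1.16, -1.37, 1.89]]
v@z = [[18.18, 10.87], [14.27, 6.42]]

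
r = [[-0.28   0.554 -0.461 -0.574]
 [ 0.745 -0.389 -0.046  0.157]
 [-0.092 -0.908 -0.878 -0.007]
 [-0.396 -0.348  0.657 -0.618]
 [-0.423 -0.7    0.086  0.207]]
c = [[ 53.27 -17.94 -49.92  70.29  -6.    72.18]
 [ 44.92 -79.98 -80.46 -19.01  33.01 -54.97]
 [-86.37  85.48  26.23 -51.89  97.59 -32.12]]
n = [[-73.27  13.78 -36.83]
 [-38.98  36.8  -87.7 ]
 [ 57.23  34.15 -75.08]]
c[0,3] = 70.29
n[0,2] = -36.83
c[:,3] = [70.29, -19.01, -51.89]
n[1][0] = -38.98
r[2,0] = -0.092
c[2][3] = -51.89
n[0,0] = -73.27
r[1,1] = -0.389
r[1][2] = -0.046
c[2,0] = -86.37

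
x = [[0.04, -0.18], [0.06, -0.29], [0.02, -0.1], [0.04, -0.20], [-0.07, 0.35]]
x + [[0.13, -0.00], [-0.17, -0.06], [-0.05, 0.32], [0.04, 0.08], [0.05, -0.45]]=[[0.17,-0.18], [-0.11,-0.35], [-0.03,0.22], [0.08,-0.12], [-0.02,-0.1]]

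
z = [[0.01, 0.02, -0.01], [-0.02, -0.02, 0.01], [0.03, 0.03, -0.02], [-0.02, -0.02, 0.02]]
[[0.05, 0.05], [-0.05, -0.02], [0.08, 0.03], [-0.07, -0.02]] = z @ [[0.24, -3.02], [1.53, 3.87], [-1.59, -0.08]]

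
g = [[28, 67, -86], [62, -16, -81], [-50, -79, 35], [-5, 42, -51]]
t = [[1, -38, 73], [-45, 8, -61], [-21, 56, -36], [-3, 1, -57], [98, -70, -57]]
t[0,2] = 73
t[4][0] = 98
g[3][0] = -5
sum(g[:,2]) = -183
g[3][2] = -51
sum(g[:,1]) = 14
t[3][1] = 1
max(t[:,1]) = 56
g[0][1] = 67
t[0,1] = -38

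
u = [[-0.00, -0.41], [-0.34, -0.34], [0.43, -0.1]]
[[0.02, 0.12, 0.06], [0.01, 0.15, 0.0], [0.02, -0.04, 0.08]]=u@[[0.03, -0.16, 0.14], [-0.06, -0.29, -0.15]]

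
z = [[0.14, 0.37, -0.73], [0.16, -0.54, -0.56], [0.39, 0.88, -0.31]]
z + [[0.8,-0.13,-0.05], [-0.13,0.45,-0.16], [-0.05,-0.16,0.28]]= [[0.94, 0.24, -0.78], [0.03, -0.09, -0.72], [0.34, 0.72, -0.03]]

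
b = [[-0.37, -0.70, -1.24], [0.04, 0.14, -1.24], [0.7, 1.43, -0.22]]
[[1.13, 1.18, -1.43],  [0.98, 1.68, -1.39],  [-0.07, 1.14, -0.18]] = b @ [[0.78,0.14,0.72], [-0.56,0.53,-0.31], [-0.83,-1.29,1.11]]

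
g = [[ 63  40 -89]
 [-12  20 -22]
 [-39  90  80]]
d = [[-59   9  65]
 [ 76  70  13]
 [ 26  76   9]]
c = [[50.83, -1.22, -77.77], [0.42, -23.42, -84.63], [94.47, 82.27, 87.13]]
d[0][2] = 65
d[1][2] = 13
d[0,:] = [-59, 9, 65]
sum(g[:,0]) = 12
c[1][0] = 0.42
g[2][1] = 90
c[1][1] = -23.42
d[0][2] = 65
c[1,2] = -84.63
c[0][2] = -77.77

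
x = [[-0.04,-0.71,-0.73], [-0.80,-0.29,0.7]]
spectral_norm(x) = 1.19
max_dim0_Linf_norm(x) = 0.8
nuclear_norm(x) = 2.11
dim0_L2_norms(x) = [0.8, 0.77, 1.01]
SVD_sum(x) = [[0.37, -0.11, -0.59], [-0.50, 0.15, 0.80]] + [[-0.41, -0.60, -0.14], [-0.30, -0.44, -0.10]]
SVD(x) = [[-0.59, 0.81], [0.81, 0.59]] @ diag([1.1887814379861799, 0.9162416126216436]) @ [[-0.52, 0.15, 0.84], [-0.55, -0.81, -0.19]]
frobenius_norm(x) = 1.50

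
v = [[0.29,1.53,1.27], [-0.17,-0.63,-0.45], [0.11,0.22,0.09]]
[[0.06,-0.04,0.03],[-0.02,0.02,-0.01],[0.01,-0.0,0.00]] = v@[[-0.00, 0.0, -0.00],[0.03, -0.01, 0.01],[0.01, -0.02, 0.01]]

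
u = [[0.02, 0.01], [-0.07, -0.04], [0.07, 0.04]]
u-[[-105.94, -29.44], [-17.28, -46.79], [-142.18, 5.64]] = [[105.96, 29.45], [17.21, 46.75], [142.25, -5.6]]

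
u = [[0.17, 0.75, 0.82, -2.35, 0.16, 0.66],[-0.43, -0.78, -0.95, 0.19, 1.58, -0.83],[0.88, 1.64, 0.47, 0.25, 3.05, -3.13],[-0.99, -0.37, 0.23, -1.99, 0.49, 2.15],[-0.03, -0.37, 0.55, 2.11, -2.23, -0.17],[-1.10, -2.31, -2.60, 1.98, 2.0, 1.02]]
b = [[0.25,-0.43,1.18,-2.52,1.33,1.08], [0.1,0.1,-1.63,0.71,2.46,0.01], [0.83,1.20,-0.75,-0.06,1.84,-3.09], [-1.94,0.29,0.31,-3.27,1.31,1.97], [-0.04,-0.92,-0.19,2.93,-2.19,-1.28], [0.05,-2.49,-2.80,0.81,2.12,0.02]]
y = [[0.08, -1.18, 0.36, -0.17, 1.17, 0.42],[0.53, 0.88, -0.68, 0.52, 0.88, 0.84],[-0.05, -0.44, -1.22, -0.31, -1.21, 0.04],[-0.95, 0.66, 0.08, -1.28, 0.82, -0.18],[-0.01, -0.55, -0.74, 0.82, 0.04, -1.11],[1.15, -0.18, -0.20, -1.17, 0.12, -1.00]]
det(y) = -25.58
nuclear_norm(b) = 19.34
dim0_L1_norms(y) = [2.77, 3.89, 3.28, 4.27, 4.24, 3.59]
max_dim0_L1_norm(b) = 11.25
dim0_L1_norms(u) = [3.6, 6.22, 5.62, 8.87, 9.51, 7.96]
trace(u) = -3.34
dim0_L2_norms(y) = [1.59, 1.77, 1.64, 2.02, 2.07, 1.77]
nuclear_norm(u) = 16.59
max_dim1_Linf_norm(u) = 3.13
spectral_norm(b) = 6.55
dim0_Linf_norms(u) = [1.1, 2.31, 2.6, 2.35, 3.05, 3.13]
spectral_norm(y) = 2.42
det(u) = -6.75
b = u + y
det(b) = 167.01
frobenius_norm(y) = 4.45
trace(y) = -2.50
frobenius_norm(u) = 8.78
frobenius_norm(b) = 9.55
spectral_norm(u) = 5.34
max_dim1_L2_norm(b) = 4.5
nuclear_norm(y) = 10.61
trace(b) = -5.84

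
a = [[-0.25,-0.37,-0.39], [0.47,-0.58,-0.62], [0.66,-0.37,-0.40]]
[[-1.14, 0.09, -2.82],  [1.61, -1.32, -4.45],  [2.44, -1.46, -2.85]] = a @ [[3.95, -1.67, -0.01], [-0.89, -2.61, 4.40], [1.23, 3.31, 3.05]]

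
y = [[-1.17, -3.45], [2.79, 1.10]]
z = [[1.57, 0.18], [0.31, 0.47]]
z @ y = [[-1.33, -5.22], [0.95, -0.55]]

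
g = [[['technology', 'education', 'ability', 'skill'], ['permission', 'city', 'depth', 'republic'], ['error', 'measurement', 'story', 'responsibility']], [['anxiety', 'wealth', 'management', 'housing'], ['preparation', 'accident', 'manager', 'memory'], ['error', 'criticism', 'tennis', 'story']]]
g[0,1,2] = 'depth'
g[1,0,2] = 'management'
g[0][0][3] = 'skill'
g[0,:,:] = [['technology', 'education', 'ability', 'skill'], ['permission', 'city', 'depth', 'republic'], ['error', 'measurement', 'story', 'responsibility']]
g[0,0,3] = 'skill'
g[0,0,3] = 'skill'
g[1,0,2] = 'management'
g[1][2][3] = 'story'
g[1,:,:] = [['anxiety', 'wealth', 'management', 'housing'], ['preparation', 'accident', 'manager', 'memory'], ['error', 'criticism', 'tennis', 'story']]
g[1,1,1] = 'accident'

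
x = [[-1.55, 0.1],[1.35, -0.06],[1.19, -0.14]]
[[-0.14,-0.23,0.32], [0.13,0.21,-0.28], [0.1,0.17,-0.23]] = x @ [[0.10, 0.16, -0.22], [0.11, 0.18, -0.25]]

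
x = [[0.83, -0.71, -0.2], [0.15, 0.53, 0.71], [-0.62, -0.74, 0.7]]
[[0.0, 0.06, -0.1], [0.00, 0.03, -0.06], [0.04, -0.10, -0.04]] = x @ [[-0.01, 0.1, -0.10], [-0.02, 0.04, 0.05], [0.02, -0.01, -0.1]]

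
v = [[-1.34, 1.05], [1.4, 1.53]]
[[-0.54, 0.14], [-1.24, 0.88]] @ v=[[0.92, -0.35],[2.89, 0.04]]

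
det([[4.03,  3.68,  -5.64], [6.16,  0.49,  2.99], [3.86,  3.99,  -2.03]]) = -91.552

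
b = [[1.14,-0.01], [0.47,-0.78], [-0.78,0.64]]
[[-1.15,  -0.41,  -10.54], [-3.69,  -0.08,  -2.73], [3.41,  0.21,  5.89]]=b @[[-0.97, -0.36, -9.26], [4.14, -0.11, -2.08]]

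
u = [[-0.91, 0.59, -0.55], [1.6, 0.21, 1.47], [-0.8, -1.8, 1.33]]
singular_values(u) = [2.56, 2.25, 0.54]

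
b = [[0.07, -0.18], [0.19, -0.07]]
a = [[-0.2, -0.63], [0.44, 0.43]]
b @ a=[[-0.09, -0.12],[-0.07, -0.15]]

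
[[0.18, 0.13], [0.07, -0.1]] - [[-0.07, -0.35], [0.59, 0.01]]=[[0.25,  0.48],  [-0.52,  -0.11]]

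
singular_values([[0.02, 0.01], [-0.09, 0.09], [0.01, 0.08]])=[0.14, 0.06]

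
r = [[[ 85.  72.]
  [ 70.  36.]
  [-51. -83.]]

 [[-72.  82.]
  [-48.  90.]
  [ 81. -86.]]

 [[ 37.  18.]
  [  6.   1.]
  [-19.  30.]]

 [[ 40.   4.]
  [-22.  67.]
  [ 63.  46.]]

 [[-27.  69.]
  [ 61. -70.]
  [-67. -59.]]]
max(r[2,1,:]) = 6.0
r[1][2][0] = 81.0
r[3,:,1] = [4.0, 67.0, 46.0]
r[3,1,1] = 67.0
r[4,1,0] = 61.0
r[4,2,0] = -67.0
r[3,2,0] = 63.0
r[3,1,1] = 67.0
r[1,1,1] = 90.0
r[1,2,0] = 81.0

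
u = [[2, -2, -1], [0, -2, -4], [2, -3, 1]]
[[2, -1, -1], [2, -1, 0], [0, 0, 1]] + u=[[4, -3, -2], [2, -3, -4], [2, -3, 2]]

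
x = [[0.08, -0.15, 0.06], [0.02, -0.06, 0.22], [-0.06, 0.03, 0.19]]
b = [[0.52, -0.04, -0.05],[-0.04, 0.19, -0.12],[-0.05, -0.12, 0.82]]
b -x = [[0.44, 0.11, -0.11], [-0.06, 0.25, -0.34], [0.01, -0.15, 0.63]]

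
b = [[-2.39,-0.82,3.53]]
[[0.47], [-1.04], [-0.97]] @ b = [[-1.12,-0.39,1.66], [2.49,0.85,-3.67], [2.32,0.8,-3.42]]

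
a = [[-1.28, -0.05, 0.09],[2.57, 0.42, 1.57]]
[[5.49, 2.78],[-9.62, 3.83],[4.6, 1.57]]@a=[[0.12, 0.89, 4.86], [22.16, 2.09, 5.15], [-1.85, 0.43, 2.88]]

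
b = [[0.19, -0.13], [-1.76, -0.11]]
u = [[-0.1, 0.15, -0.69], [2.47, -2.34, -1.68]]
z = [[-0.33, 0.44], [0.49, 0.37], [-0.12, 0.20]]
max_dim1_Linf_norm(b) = 1.76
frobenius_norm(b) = 1.78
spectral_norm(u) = 3.80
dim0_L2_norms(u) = [2.47, 2.34, 1.82]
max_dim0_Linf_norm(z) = 0.49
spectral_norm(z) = 0.62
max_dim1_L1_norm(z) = 0.86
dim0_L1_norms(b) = [1.95, 0.24]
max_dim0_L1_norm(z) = 1.01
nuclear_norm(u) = 4.49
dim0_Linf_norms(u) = [2.47, 2.34, 1.68]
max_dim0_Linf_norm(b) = 1.76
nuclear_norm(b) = 1.91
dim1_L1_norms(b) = [0.32, 1.87]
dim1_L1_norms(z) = [0.77, 0.86, 0.32]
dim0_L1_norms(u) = [2.57, 2.49, 2.37]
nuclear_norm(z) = 1.21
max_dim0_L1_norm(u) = 2.57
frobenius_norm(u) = 3.86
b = u @ z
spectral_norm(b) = 1.77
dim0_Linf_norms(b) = [1.76, 0.13]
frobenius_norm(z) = 0.86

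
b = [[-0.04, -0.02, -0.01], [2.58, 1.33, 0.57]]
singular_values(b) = [2.96, 0.0]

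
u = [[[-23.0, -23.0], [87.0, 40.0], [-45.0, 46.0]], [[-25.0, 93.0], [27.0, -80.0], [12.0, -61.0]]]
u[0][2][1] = 46.0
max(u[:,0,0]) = -23.0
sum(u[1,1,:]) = -53.0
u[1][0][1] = 93.0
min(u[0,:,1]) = -23.0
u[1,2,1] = -61.0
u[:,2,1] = [46.0, -61.0]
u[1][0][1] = 93.0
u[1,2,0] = 12.0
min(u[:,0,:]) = -25.0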